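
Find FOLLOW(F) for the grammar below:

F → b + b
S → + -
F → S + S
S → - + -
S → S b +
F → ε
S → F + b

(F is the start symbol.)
{ $, '+' }

F is the start symbol, so $ ∈ FOLLOW(F).
In S → F + b: F is followed by '+' b, add FIRST('+' b) \ {ε} = { '+' }

Taking the union: FOLLOW(F) = { $, '+' }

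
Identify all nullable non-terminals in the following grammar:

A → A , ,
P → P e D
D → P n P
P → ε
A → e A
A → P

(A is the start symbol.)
{ 'A', 'P' }

ε-productions: P → ε
So P is immediately nullable.
A → P: every symbol on the right is nullable, so A is nullable too.
No further non-terminal can be added: every production for the remaining non-terminals contains a terminal or a non-nullable non-terminal.
Nullable = { 'A', 'P' }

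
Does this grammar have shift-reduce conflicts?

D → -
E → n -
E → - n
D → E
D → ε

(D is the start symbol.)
Augment with D' → D and build the canonical LR(0) collection (I0 = CLOSURE({[D' → . D]}), then GOTO on every symbol after a dot until no new states appear). It has 7 states:
  I0: { [D → . -], [D → . E], [D → .], [D' → . D], [E → . - n], [E → . n -] }  — shift, reduce
  I1: { [D → - .], [E → - . n] }  — shift, reduce
  I2: { [D' → D .] }  — accept
  I3: { [D → E .] }  — reduce
  I4: { [E → n . -] }  — shift
  I5: { [E → n - .] }  — reduce
  I6: { [E → - n .] }  — reduce

I0 contains reduce item [D → .] and shift items [D → . -], [E → . - n], [E → . n -] — shift-reduce conflict.
I1 contains reduce item [D → - .] and shift item [E → - . n] — shift-reduce conflict.

Answer: Yes — I0: [D → .] vs [D → . -]; I1: [D → - .] vs [E → - . n]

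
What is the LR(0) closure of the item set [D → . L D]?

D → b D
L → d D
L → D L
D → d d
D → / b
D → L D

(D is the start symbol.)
{ [D → . / b], [D → . L D], [D → . b D], [D → . d d], [L → . D L], [L → . d D] }

To compute CLOSURE, for each item [A → α.Bβ] where B is a non-terminal, add [B → .γ] for all productions B → γ; repeat for the newly added items until nothing changes.

Start with: [D → . L D]
  [D → . L D] has the dot before L: add [L → . d D], [L → . D L]
  [L → . D L] has the dot before D: add [D → . b D], [D → . d d], [D → . / b]
No further items can be added.

CLOSURE = { [D → . / b], [D → . L D], [D → . b D], [D → . d d], [L → . D L], [L → . d D] }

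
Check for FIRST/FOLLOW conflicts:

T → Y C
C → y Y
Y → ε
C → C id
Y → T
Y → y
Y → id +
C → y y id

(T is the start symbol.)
A FIRST/FOLLOW conflict occurs when a non-terminal N has a nullable alternative N → β (β ⇒* ε) and another alternative N → α with FIRST(α) ∩ FOLLOW(N) ≠ ∅: on such a lookahead the parser cannot decide between expanding α and letting N vanish via β.

Nullable non-terminals: Y.
FIRST sets used below: FIRST(T) = { 'id', 'y' }

Y: nullable alternative(s) Y → ε; FOLLOW(Y) = { $, 'id', 'y' }
  Y → ε: FIRST \ {ε} = { } — this is the only nullable alternative, skip
  Y → T: FIRST \ {ε} = { 'id', 'y' } — overlaps FOLLOW(Y) on { 'id', 'y' }: CONFLICT
  Y → y: FIRST \ {ε} = { 'y' } — overlaps FOLLOW(Y) on { 'y' }: CONFLICT
  Y → id +: FIRST \ {ε} = { 'id' } — overlaps FOLLOW(Y) on { 'id' }: CONFLICT

C, T have no nullable alternative, so no FIRST/FOLLOW check is needed there.

So the grammar has 3 FIRST/FOLLOW conflicts (marked CONFLICT above).

Answer: Yes. Y → T with FOLLOW(Y) on { 'id', 'y' }; Y → y with FOLLOW(Y) on { 'y' }; Y → id '+' with FOLLOW(Y) on { 'id' }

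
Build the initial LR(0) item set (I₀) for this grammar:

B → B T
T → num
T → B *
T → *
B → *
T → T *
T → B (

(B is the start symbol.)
{ [B → . *], [B → . B T], [B' → . B] }

First, augment the grammar with B' → B
I₀ = CLOSURE({ [B' → . B] }):
  [B' → . B] has the dot before B: add [B → . B T], [B → . *]
No further items can be added.

I₀ = { [B → . *], [B → . B T], [B' → . B] }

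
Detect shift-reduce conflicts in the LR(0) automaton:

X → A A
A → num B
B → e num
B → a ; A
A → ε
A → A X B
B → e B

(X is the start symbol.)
Yes — I0: [A → .] vs [A → . num B]; I1: [A → .] vs [A → . num B]; I9: [A → .] vs [A → . num B]; I10: [A → .] vs [A → . num B]; I13: [A → .] vs [A → . num B]

A shift-reduce conflict occurs when an LR(0) state has both:
  - a complete (reduce) item [A → α .] (dot at the end), and
  - a shift item [B → β . c γ] (dot before a terminal).

Augment with X' → X and build the canonical LR(0) collection (I0 = CLOSURE({[X' → . X]}), then GOTO on every symbol after a dot until no new states appear). It has 14 states:
  I0: { [A → . A X B], [A → . num B], [A → .], [X → . A A], [X' → . X] }  — shift, reduce
  I1: { [A → . A X B], [A → . num B], [A → .], [A → A . X B], [X → . A A], [X → A . A] }  — shift, reduce
  I2: { [X' → X .] }  — accept
  I3: { [A → num . B], [B → . a ; A], [B → . e B], [B → . e num] }  — shift
  I4: { [A → num B .] }  — reduce
  I5: { [B → a . ; A] }  — shift
  I6: { [B → . a ; A], [B → . e B], [B → . e num], [B → e . B], [B → e . num] }  — shift
  I7: { [B → e B .] }  — reduce
  I8: { [B → e num .] }  — reduce
  I9: { [A → . A X B], [A → . num B], [A → .], [B → a ; . A] }  — shift, reduce
  I10: { [A → . A X B], [A → . num B], [A → .], [A → A . X B], [B → a ; A .], [X → . A A] }  — shift, 2 reduces
  I11: { [A → A X . B], [B → . a ; A], [B → . e B], [B → . e num] }  — shift
  I12: { [A → A X B .] }  — reduce
  I13: { [A → . A X B], [A → . num B], [A → .], [A → A . X B], [X → . A A], [X → A . A], [X → A A .] }  — shift, 2 reduces

I0 contains reduce item [A → .] and shift item [A → . num B] — shift-reduce conflict.
I1 contains reduce item [A → .] and shift item [A → . num B] — shift-reduce conflict.
I9 contains reduce item [A → .] and shift item [A → . num B] — shift-reduce conflict.
I10 contains reduce items [A → .], [B → a ; A .] and shift item [A → . num B] — shift-reduce conflict.
I13 contains reduce items [A → .], [X → A A .] and shift item [A → . num B] — shift-reduce conflict.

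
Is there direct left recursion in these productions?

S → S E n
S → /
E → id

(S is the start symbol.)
Yes, S is left-recursive

Direct left recursion occurs when N → N α for some non-terminal N (the right-hand side begins with the left-hand side itself).

S → S E n: LEFT RECURSIVE (starts with S)
S → /: starts with '/'
E → id: starts with id

The grammar has direct left recursion on: S.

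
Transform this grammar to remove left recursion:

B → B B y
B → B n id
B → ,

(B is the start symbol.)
B is directly left-recursive. The standard transformation for
  A → A α₁ | ... | A α_m | β₁ | ... | β_n
is
  A  → β₁ A' | ... | β_n A'
  A' → α₁ A' | ... | α_m A' | ε

B → , becomes B → , B'
B → B B y becomes B' → B y B'
B → B n id becomes B' → n id B'
Add B' → ε

Resulting grammar:
B → , B'
B' → B y B'
B' → n id B'
B' → ε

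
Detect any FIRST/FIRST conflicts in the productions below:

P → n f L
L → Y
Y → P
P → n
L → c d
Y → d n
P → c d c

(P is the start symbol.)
A FIRST/FIRST conflict occurs when two productions N → α and N → β for the same non-terminal have FIRST(α) ∩ FIRST(β) ≠ ∅ (with ε ∈ FIRST of a nullable right-hand side, so two nullable alternatives also conflict).

FIRST sets of the non-terminals at (or reachable through a nullable prefix from) the front of some alternative:
  FIRST(Y) = { 'c', 'd', 'n' }
  FIRST(P) = { 'c', 'n' }

Productions for P:
  P → n f L: FIRST = { 'n' }
  P → n: FIRST = { 'n' }
  P → c d c: FIRST = { 'c' }
Productions for L:
  L → Y: FIRST = { 'c', 'd', 'n' }
  L → c d: FIRST = { 'c' }
Productions for Y:
  Y → P: FIRST = { 'c', 'n' }
  Y → d n: FIRST = { 'd' }

Conflict for P: P → n f L and P → n
  Overlap: { 'n' }
Conflict for L: L → Y and L → c d
  Overlap: { 'c' }

Answer: Yes. P → n f L / P → n on { 'n' }; L → Y / L → c d on { 'c' }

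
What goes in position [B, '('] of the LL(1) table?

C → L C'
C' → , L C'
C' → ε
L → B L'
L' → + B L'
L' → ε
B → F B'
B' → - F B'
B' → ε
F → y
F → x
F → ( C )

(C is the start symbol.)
To find M[B, '('], we find productions for B where '(' is in the predict set (PREDICT(N → α) = (FIRST(α) \ {ε}) ∪ (FOLLOW(N) if α ⇒* ε)).

Relevant sets:
  FIRST(F) = { '(', 'x', 'y' }

B → F B': PREDICT = { '(', 'x', 'y' }
  '(' is in predict set, so this production goes in M[B, '(']

M[B, '('] = B → F B'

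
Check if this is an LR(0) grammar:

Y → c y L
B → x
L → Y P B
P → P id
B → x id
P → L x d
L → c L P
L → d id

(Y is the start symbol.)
No. Shift-reduce conflict between [L → c L P .] and [P → P . id]

Augment with Y' → Y and build the canonical LR(0) collection (I0 = CLOSURE({[Y' → . Y]}), then GOTO on every symbol after a dot until no new states appear). It has 19 states:
  I0: { [Y → . c y L], [Y' → . Y] }  — shift
  I1: { [Y' → Y .] }  — accept
  I2: { [Y → c . y L] }  — shift
  I3: { [L → . Y P B], [L → . c L P], [L → . d id], [Y → . c y L], [Y → c y . L] }  — shift
  I4: { [Y → c y L .] }  — reduce
  I5: { [L → . Y P B], [L → . c L P], [L → . d id], [L → Y . P B], [P → . L x d], [P → . P id], [Y → . c y L] }  — shift
  I6: { [L → . Y P B], [L → . c L P], [L → . d id], [L → c . L P], [Y → . c y L], [Y → c . y L] }  — shift
  I7: { [L → d . id] }  — shift
  I8: { [L → d id .] }  — reduce
  I9: { [L → . Y P B], [L → . c L P], [L → . d id], [L → c L . P], [P → . L x d], [P → . P id], [Y → . c y L] }  — shift
  I10: { [P → L . x d] }  — shift
  I11: { [L → c L P .], [P → P . id] }  — shift, reduce
  I12: { [P → P id .] }  — reduce
  I13: { [P → L x . d] }  — shift
  I14: { [P → L x d .] }  — reduce
  I15: { [B → . x id], [B → . x], [L → Y P . B], [P → P . id] }  — shift
  I16: { [L → Y P B .] }  — reduce
  I17: { [B → x . id], [B → x .] }  — shift, reduce
  I18: { [B → x id .] }  — reduce

Conflict in state I11:
  Shift-reduce conflict between [L → c L P .] and [P → P . id]
So the grammar is NOT LR(0).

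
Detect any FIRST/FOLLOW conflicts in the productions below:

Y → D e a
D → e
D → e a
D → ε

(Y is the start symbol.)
Nullable non-terminals: D.

D: nullable alternative(s) D → ε; FOLLOW(D) = { 'e' }
  D → e: FIRST \ {ε} = { 'e' } — overlaps FOLLOW(D) on { 'e' }: CONFLICT
  D → e a: FIRST \ {ε} = { 'e' } — overlaps FOLLOW(D) on { 'e' }: CONFLICT
  D → ε: FIRST \ {ε} = { } — this is the only nullable alternative, skip

Y has no nullable alternative, so no FIRST/FOLLOW check is needed there.

So the grammar has 2 FIRST/FOLLOW conflicts (marked CONFLICT above).

Answer: Yes. D → e with FOLLOW(D) on { 'e' }; D → e a with FOLLOW(D) on { 'e' }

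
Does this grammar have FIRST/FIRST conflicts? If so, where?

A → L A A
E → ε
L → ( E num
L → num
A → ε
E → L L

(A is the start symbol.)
No FIRST/FIRST conflicts.

FIRST sets of the non-terminals at (or reachable through a nullable prefix from) the front of some alternative:
  FIRST(L) = { '(', 'num' }

Productions for A:
  A → L A A: FIRST = { '(', 'num' }
  A → ε: FIRST = { ε }
Productions for E:
  E → ε: FIRST = { ε }
  E → L L: FIRST = { '(', 'num' }
Productions for L:
  L → ( E num: FIRST = { '(' }
  L → num: FIRST = { 'num' }

All alternatives of each non-terminal have pairwise disjoint FIRST sets.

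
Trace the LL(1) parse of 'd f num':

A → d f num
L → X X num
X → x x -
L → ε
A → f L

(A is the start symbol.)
LL(1) parsing maintains a stack (initially the start symbol over $) and the input. At each step: if the stack top is a terminal, match it against the current input token; if it is a non-terminal N, replace it with the RHS of M[N, lookahead] (the unique production whose predict set contains the lookahead).

Stack is shown with the top on the left.

Stack      Input      Action
----------------------------
A $        d f num $  output A → d f num
d f num $  d f num $  match 'd'
f num $    f num $    match 'f'
num $      num $      match 'num'
$          $          accept

The string is accepted.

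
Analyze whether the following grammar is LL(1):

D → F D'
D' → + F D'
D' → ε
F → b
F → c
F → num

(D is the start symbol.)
Relevant sets:
  FOLLOW(D') = { $ }

For D':
  PREDICT(D' → '+' F D') = { '+' }
  PREDICT(D' → ε) = { $ }
For F:
  PREDICT(F → b) = { 'b' }
  PREDICT(F → c) = { 'c' }
  PREDICT(F → num) = { 'num' }
D has a single production, so nothing to check there.

All predict sets are disjoint. The grammar IS LL(1).

Answer: Yes, the grammar is LL(1).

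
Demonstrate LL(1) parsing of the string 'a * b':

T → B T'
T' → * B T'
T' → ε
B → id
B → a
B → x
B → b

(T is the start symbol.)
LL(1) parsing maintains a stack (initially the start symbol over $) and the input. At each step: if the stack top is a terminal, match it against the current input token; if it is a non-terminal N, replace it with the RHS of M[N, lookahead] (the unique production whose predict set contains the lookahead).

Stack is shown with the top on the left.

Stack     Input    Action
-------------------------
T $       a * b $  output T → B T'
B T' $    a * b $  output B → a
a T' $    a * b $  match 'a'
T' $      * b $    output T' → * B T'
* B T' $  * b $    match '*'
B T' $    b $      output B → b
b T' $    b $      match 'b'
T' $      $        output T' → ε
$         $        accept

The string is accepted.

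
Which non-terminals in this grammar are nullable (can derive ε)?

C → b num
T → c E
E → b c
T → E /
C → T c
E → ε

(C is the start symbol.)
A non-terminal is nullable if it can derive ε (the empty string): either it has an ε-production, or it has a production whose right-hand side consists entirely of nullable non-terminals.

ε-productions: E → ε
So E is immediately nullable.
No further non-terminal can be added: every production for the remaining non-terminals contains a terminal or a non-nullable non-terminal.
Nullable = { 'E' }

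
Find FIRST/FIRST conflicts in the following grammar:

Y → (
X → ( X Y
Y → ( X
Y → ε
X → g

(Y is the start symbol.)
Yes. Y → '(' / Y → '(' X on { '(' }

A FIRST/FIRST conflict occurs when two productions N → α and N → β for the same non-terminal have FIRST(α) ∩ FIRST(β) ≠ ∅ (with ε ∈ FIRST of a nullable right-hand side, so two nullable alternatives also conflict).

Productions for Y:
  Y → (: FIRST = { '(' }
  Y → ( X: FIRST = { '(' }
  Y → ε: FIRST = { ε }
Productions for X:
  X → ( X Y: FIRST = { '(' }
  X → g: FIRST = { 'g' }

Conflict for Y: Y → ( and Y → ( X
  Overlap: { '(' }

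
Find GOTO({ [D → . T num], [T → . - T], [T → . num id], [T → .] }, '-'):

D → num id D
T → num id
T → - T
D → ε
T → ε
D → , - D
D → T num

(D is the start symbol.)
GOTO(I, '-') = CLOSURE({ [A → αX.β] : [A → α.Xβ] ∈ I, X = '-' })

Items with dot before '-', with the dot advanced:
  [T → . - T] → [T → - . T]
Closure of the advanced items:
  [T → - . T] has the dot before T: add [T → . num id], [T → . - T], [T → .]

GOTO = { [T → - . T], [T → . - T], [T → . num id], [T → .] }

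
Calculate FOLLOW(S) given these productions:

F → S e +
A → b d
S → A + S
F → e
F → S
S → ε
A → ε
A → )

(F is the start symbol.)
{ $, 'e' }

To compute FOLLOW(S), find every occurrence of S on a right-hand side N → α S β: add FIRST(β) \ {ε}, and if β is empty or nullable also add FOLLOW(N). Iterate to a fixed point.

In F → S e +: S is followed by e '+', add FIRST(e '+') \ {ε} = { 'e' }
In S → A + S: S is at the end; this adds FOLLOW(S) to itself — nothing new
In F → S: S is at the end, add FOLLOW(F)

The FOLLOW sets referred to above (computed the same way, to a fixed point):
  FOLLOW(F) = { $ }

Taking the union: FOLLOW(S) = { $, 'e' }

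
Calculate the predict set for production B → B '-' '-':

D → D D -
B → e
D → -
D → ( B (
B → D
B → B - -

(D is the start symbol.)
PREDICT(B → B '-' '-') = (FIRST(RHS) \ {ε}) ∪ (FOLLOW(B) if ε ∈ FIRST(RHS), i.e. RHS ⇒* ε)
FIRST(B) = { '(', '-', 'e' }
FIRST(B '-' '-') = { '(', '-', 'e' }
ε ∉ FIRST(B '-' '-'), so FOLLOW(B) is not added.
PREDICT(B → B '-' '-') = { '(', '-', 'e' }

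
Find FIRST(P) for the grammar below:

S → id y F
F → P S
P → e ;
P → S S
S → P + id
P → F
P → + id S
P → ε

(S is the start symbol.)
To compute FIRST(P), examine every production with P on the left-hand side, reading each right-hand side left to right until a non-nullable symbol is reached.

FIRST sets of the other non-terminals involved (by the same procedure, iterated to a fixed point):
  FIRST(S) = { '+', 'e', 'id' }
  FIRST(F) = { '+', 'e', 'id' }

From P → e ;:
  - e is a terminal: add 'e' and stop
From P → S S:
  - S is a non-terminal: add FIRST(S) \ {ε} = { '+', 'e', 'id' }
    S is not nullable, so stop
From P → F:
  - F is a non-terminal: add FIRST(F) \ {ε} = { '+', 'e', 'id' }
    F is not nullable, so stop
From P → + id S:
  - '+' is a terminal: add '+' and stop
From P → ε:
  - ε-production, so ε ∈ FIRST(P)

Collecting: FIRST(P) = { '+', 'e', 'id', ε }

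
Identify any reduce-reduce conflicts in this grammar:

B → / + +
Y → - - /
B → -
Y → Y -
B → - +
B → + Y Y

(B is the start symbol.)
A reduce-reduce conflict occurs when an LR(0) state has two complete items [A → α .] and [B → β .] — both call for a reduction, and with no lookahead the parser cannot choose between them.

Augment with B' → B and build the canonical LR(0) collection (I0 = CLOSURE({[B' → . B]}), then GOTO on every symbol after a dot until no new states appear). It has 15 states:
  I0: { [B → . + Y Y], [B → . - +], [B → . -], [B → . / + +], [B' → . B] }  — shift
  I1: { [B → + . Y Y], [Y → . - - /], [Y → . Y -] }  — shift
  I2: { [B → - . +], [B → - .] }  — shift, reduce
  I3: { [B → / . + +] }  — shift
  I4: { [B' → B .] }  — accept
  I5: { [B → / + . +] }  — shift
  I6: { [B → / + + .] }  — reduce
  I7: { [B → - + .] }  — reduce
  I8: { [Y → - . - /] }  — shift
  I9: { [B → + Y . Y], [Y → . - - /], [Y → . Y -], [Y → Y . -] }  — shift
  I10: { [Y → - . - /], [Y → Y - .] }  — shift, reduce
  I11: { [B → + Y Y .], [Y → Y . -] }  — shift, reduce
  I12: { [Y → Y - .] }  — reduce
  I13: { [Y → - - . /] }  — shift
  I14: { [Y → - - / .] }  — reduce

No state contains more than one complete item.

Answer: No reduce-reduce conflicts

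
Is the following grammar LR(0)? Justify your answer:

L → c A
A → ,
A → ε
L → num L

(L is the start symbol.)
No. Shift-reduce conflict between [A → .] and [A → . ,]

A grammar is LR(0) if no state in the canonical LR(0) collection has:
  - both a shift item (dot before a terminal) and a complete item (shift-reduce conflict), or
  - two or more complete items (reduce-reduce conflict; the accept item [L' → L .] counts as a complete item here).

Augment with L' → L and build the canonical LR(0) collection (I0 = CLOSURE({[L' → . L]}), then GOTO on every symbol after a dot until no new states appear). It has 7 states:
  I0: { [L → . c A], [L → . num L], [L' → . L] }  — shift
  I1: { [L' → L .] }  — accept
  I2: { [A → . ,], [A → .], [L → c . A] }  — shift, reduce
  I3: { [L → . c A], [L → . num L], [L → num . L] }  — shift
  I4: { [L → num L .] }  — reduce
  I5: { [A → , .] }  — reduce
  I6: { [L → c A .] }  — reduce

Conflict in state I2:
  Shift-reduce conflict between [A → .] and [A → . ,]
So the grammar is NOT LR(0).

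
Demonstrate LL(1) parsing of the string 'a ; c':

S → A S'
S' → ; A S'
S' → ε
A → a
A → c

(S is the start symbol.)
LL(1) parsing maintains a stack (initially the start symbol over $) and the input. At each step: if the stack top is a terminal, match it against the current input token; if it is a non-terminal N, replace it with the RHS of M[N, lookahead] (the unique production whose predict set contains the lookahead).

Stack is shown with the top on the left.

Stack     Input    Action
-------------------------
S $       a ; c $  output S → A S'
A S' $    a ; c $  output A → a
a S' $    a ; c $  match 'a'
S' $      ; c $    output S' → ; A S'
; A S' $  ; c $    match ';'
A S' $    c $      output A → c
c S' $    c $      match 'c'
S' $      $        output S' → ε
$         $        accept

The string is accepted.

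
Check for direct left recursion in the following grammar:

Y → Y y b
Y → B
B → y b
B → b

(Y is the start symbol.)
Direct left recursion occurs when N → N α for some non-terminal N (the right-hand side begins with the left-hand side itself).

Y → Y y b: LEFT RECURSIVE (starts with Y)
Y → B: starts with B
B → y b: starts with y
B → b: starts with b

The grammar has direct left recursion on: Y.

Answer: Yes, Y is left-recursive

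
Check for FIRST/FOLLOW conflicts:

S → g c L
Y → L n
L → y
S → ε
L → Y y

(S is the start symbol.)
A FIRST/FOLLOW conflict occurs when a non-terminal N has a nullable alternative N → β (β ⇒* ε) and another alternative N → α with FIRST(α) ∩ FOLLOW(N) ≠ ∅: on such a lookahead the parser cannot decide between expanding α and letting N vanish via β.

Nullable non-terminals: S.

S: nullable alternative(s) S → ε; FOLLOW(S) = { $ }
  S → g c L: FIRST \ {ε} = { 'g' } — disjoint from FOLLOW(S)
  S → ε: FIRST \ {ε} = { } — this is the only nullable alternative, skip

L, Y have no nullable alternative, so no FIRST/FOLLOW check is needed there.

No FIRST/FOLLOW conflicts found.

Answer: No FIRST/FOLLOW conflicts.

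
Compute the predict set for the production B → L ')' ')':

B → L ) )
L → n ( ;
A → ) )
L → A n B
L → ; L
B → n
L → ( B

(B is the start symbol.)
PREDICT(B → L ')' ')') = (FIRST(RHS) \ {ε}) ∪ (FOLLOW(B) if ε ∈ FIRST(RHS), i.e. RHS ⇒* ε)
FIRST(L) = { '(', ')', ';', 'n' }
FIRST(L ')' ')') = { '(', ')', ';', 'n' }
ε ∉ FIRST(L ')' ')'), so FOLLOW(B) is not added.
PREDICT(B → L ')' ')') = { '(', ')', ';', 'n' }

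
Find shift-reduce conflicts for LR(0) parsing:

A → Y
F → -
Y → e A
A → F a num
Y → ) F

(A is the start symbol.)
No shift-reduce conflicts

A shift-reduce conflict occurs when an LR(0) state has both:
  - a complete (reduce) item [A → α .] (dot at the end), and
  - a shift item [B → β . c γ] (dot before a terminal).

Augment with A' → A and build the canonical LR(0) collection (I0 = CLOSURE({[A' → . A]}), then GOTO on every symbol after a dot until no new states appear). It has 11 states:
  I0: { [A → . F a num], [A → . Y], [A' → . A], [F → . -], [Y → . ) F], [Y → . e A] }  — shift
  I1: { [F → . -], [Y → ) . F] }  — shift
  I2: { [F → - .] }  — reduce
  I3: { [A' → A .] }  — accept
  I4: { [A → F . a num] }  — shift
  I5: { [A → Y .] }  — reduce
  I6: { [A → . F a num], [A → . Y], [F → . -], [Y → . ) F], [Y → . e A], [Y → e . A] }  — shift
  I7: { [Y → e A .] }  — reduce
  I8: { [A → F a . num] }  — shift
  I9: { [A → F a num .] }  — reduce
  I10: { [Y → ) F .] }  — reduce

No state contains both a complete item and a shift item.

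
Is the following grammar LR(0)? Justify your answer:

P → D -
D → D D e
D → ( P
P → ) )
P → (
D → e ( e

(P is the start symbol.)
Augment with P' → P and build the canonical LR(0) collection (I0 = CLOSURE({[P' → . P]}), then GOTO on every symbol after a dot until no new states appear). It has 14 states:
  I0: { [D → . ( P], [D → . D D e], [D → . e ( e], [P → . (], [P → . ) )], [P → . D -], [P' → . P] }  — shift
  I1: { [D → ( . P], [D → . ( P], [D → . D D e], [D → . e ( e], [P → ( .], [P → . (], [P → . ) )], [P → . D -] }  — shift, reduce
  I2: { [P → ) . )] }  — shift
  I3: { [D → . ( P], [D → . D D e], [D → . e ( e], [D → D . D e], [P → D . -] }  — shift
  I4: { [P' → P .] }  — accept
  I5: { [D → e . ( e] }  — shift
  I6: { [D → e ( . e] }  — shift
  I7: { [D → e ( e .] }  — reduce
  I8: { [D → ( . P], [D → . ( P], [D → . D D e], [D → . e ( e], [P → . (], [P → . ) )], [P → . D -] }  — shift
  I9: { [P → D - .] }  — reduce
  I10: { [D → . ( P], [D → . D D e], [D → . e ( e], [D → D . D e], [D → D D . e] }  — shift
  I11: { [D → D D e .], [D → e . ( e] }  — shift, reduce
  I12: { [D → ( P .] }  — reduce
  I13: { [P → ) ) .] }  — reduce

Conflict in state I1:
  Shift-reduce conflict between [P → ( .] and [D → . ( P]
So the grammar is NOT LR(0).

Answer: No. Shift-reduce conflict between [P → ( .] and [D → . ( P]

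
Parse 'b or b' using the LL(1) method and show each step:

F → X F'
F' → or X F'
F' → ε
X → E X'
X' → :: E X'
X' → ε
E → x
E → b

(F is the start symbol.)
Stack is shown with the top on the left.

Stack      Input     Action
---------------------------
F $        b or b $  output F → X F'
X F' $     b or b $  output X → E X'
E X' F' $  b or b $  output E → b
b X' F' $  b or b $  match 'b'
X' F' $    or b $    output X' → ε
F' $       or b $    output F' → or X F'
or X F' $  or b $    match 'or'
X F' $     b $       output X → E X'
E X' F' $  b $       output E → b
b X' F' $  b $       match 'b'
X' F' $    $         output X' → ε
F' $       $         output F' → ε
$          $         accept

The string is accepted.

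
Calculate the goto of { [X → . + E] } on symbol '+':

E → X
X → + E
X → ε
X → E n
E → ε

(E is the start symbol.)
GOTO(I, '+') = CLOSURE({ [A → αX.β] : [A → α.Xβ] ∈ I, X = '+' })

Items with dot before '+', with the dot advanced:
  [X → . + E] → [X → + . E]
Closure of the advanced items:
  [X → + . E] has the dot before E: add [E → . X], [E → .]
  [E → . X] has the dot before X: add [X → . + E], [X → .], [X → . E n]

GOTO = { [E → . X], [E → .], [X → + . E], [X → . + E], [X → . E n], [X → .] }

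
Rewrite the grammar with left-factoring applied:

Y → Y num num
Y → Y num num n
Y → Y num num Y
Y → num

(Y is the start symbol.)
Left-factoring transforms A → αβ₁ | αβ₂ into A → αA' and A' → β₁ | β₂
(α is the longest common prefix among the alternatives). Repeat until
no nonterminal has two alternatives with a common prefix.

Round 1: Y has alternatives sharing prefix 'Y num num'. Introduce Y': Y → Y num num Y'
  Add: Y' → ε
  Add: Y' → n
  Add: Y' → Y

No remaining common prefixes — done.

Resulting grammar:
Y → Y num num Y'
Y' → ε
Y' → n
Y' → Y
Y → num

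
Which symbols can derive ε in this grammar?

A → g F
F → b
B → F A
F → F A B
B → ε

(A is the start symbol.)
{ 'B' }

A non-terminal is nullable if it can derive ε (the empty string): either it has an ε-production, or it has a production whose right-hand side consists entirely of nullable non-terminals.

ε-productions: B → ε
So B is immediately nullable.
No further non-terminal can be added: every production for the remaining non-terminals contains a terminal or a non-nullable non-terminal.
Nullable = { 'B' }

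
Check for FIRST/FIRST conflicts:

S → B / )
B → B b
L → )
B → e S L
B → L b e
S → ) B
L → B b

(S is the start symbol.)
A FIRST/FIRST conflict occurs when two productions N → α and N → β for the same non-terminal have FIRST(α) ∩ FIRST(β) ≠ ∅ (with ε ∈ FIRST of a nullable right-hand side, so two nullable alternatives also conflict).

FIRST sets of the non-terminals at (or reachable through a nullable prefix from) the front of some alternative:
  FIRST(B) = { ')', 'e' }
  FIRST(L) = { ')', 'e' }

Productions for S:
  S → B / ): FIRST = { ')', 'e' }
  S → ) B: FIRST = { ')' }
Productions for B:
  B → B b: FIRST = { ')', 'e' }
  B → e S L: FIRST = { 'e' }
  B → L b e: FIRST = { ')', 'e' }
Productions for L:
  L → ): FIRST = { ')' }
  L → B b: FIRST = { ')', 'e' }

Conflict for S: S → B / ) and S → ) B
  Overlap: { ')' }
Conflict for B: B → B b and B → e S L
  Overlap: { 'e' }
Conflict for B: B → B b and B → L b e
  Overlap: { ')', 'e' }
Conflict for B: B → e S L and B → L b e
  Overlap: { 'e' }
Conflict for L: L → ) and L → B b
  Overlap: { ')' }

Answer: Yes. S → B '/' ')' / S → ')' B on { ')' }; B → B b / B → e S L on { 'e' }; B → B b / B → L b e on { ')', 'e' }; B → e S L / B → L b e on { 'e' }; L → ')' / L → B b on { ')' }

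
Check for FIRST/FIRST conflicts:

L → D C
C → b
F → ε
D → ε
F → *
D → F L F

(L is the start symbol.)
No FIRST/FIRST conflicts.

FIRST sets of the non-terminals at (or reachable through a nullable prefix from) the front of some alternative:
  FIRST(F) = { '*', ε }
  FIRST(L) = { '*', 'b' }

Productions for F:
  F → ε: FIRST = { ε }
  F → *: FIRST = { '*' }
Productions for D:
  D → ε: FIRST = { ε }
  D → F L F: FIRST = { '*', 'b' }
L, C have only one production, so no FIRST/FIRST conflict is possible there.

All alternatives of each non-terminal have pairwise disjoint FIRST sets.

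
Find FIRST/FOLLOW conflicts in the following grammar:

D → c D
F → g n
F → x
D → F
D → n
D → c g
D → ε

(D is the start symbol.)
A FIRST/FOLLOW conflict occurs when a non-terminal N has a nullable alternative N → β (β ⇒* ε) and another alternative N → α with FIRST(α) ∩ FOLLOW(N) ≠ ∅: on such a lookahead the parser cannot decide between expanding α and letting N vanish via β.

Nullable non-terminals: D.
FIRST sets used below: FIRST(F) = { 'g', 'x' }

D: nullable alternative(s) D → ε; FOLLOW(D) = { $ }
  D → c D: FIRST \ {ε} = { 'c' } — disjoint from FOLLOW(D)
  D → F: FIRST \ {ε} = { 'g', 'x' } — disjoint from FOLLOW(D)
  D → n: FIRST \ {ε} = { 'n' } — disjoint from FOLLOW(D)
  D → c g: FIRST \ {ε} = { 'c' } — disjoint from FOLLOW(D)
  D → ε: FIRST \ {ε} = { } — this is the only nullable alternative, skip

F has no nullable alternative, so no FIRST/FOLLOW check is needed there.

No FIRST/FOLLOW conflicts found.

Answer: No FIRST/FOLLOW conflicts.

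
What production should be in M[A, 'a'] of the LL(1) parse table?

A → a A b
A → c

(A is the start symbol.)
To find M[A, 'a'], we find productions for A where 'a' is in the predict set (PREDICT(N → α) = (FIRST(α) \ {ε}) ∪ (FOLLOW(N) if α ⇒* ε)).

A → a A b: PREDICT = { 'a' }
  'a' is in predict set, so this production goes in M[A, 'a']
A → c: PREDICT = { 'c' }

M[A, 'a'] = A → a A b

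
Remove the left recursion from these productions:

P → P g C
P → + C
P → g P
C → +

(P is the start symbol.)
P is directly left-recursive. The standard transformation for
  A → A α₁ | ... | A α_m | β₁ | ... | β_n
is
  A  → β₁ A' | ... | β_n A'
  A' → α₁ A' | ... | α_m A' | ε

P → + C becomes P → + C P'
P → g P becomes P → g P P'
P → P g C becomes P' → g C P'
Add P' → ε

Productions for other non-terminals are unchanged:
  C → +

Resulting grammar:
P → + C P'
P → g P P'
P' → g C P'
P' → ε
C → +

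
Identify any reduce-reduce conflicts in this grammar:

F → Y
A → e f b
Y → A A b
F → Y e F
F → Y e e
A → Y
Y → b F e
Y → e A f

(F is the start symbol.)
A reduce-reduce conflict occurs when an LR(0) state has two complete items [A → α .] and [B → β .] — both call for a reduction, and with no lookahead the parser cannot choose between them.

Augment with F' → F and build the canonical LR(0) collection (I0 = CLOSURE({[F' → . F]}), then GOTO on every symbol after a dot until no new states appear). It has 18 states:
  I0: { [A → . Y], [A → . e f b], [F → . Y e F], [F → . Y e e], [F → . Y], [F' → . F], [Y → . A A b], [Y → . b F e], [Y → . e A f] }  — shift
  I1: { [A → . Y], [A → . e f b], [Y → . A A b], [Y → . b F e], [Y → . e A f], [Y → A . A b] }  — shift
  I2: { [F' → F .] }  — accept
  I3: { [A → Y .], [F → Y . e F], [F → Y . e e], [F → Y .] }  — shift, 2 reduces
  I4: { [A → . Y], [A → . e f b], [F → . Y e F], [F → . Y e e], [F → . Y], [Y → . A A b], [Y → . b F e], [Y → . e A f], [Y → b . F e] }  — shift
  I5: { [A → . Y], [A → . e f b], [A → e . f b], [Y → . A A b], [Y → . b F e], [Y → . e A f], [Y → e . A f] }  — shift
  I6: { [A → . Y], [A → . e f b], [Y → . A A b], [Y → . b F e], [Y → . e A f], [Y → A . A b], [Y → e A . f] }  — shift
  I7: { [A → Y .] }  — reduce
  I8: { [A → e f . b] }  — shift
  I9: { [A → e f b .] }  — reduce
  I10: { [A → . Y], [A → . e f b], [Y → . A A b], [Y → . b F e], [Y → . e A f], [Y → A . A b], [Y → A A . b] }  — shift
  I11: { [Y → e A f .] }  — reduce
  I12: { [A → . Y], [A → . e f b], [F → . Y e F], [F → . Y e e], [F → . Y], [Y → . A A b], [Y → . b F e], [Y → . e A f], [Y → A A b .], [Y → b . F e] }  — shift, reduce
  I13: { [Y → b F . e] }  — shift
  I14: { [Y → b F e .] }  — reduce
  I15: { [A → . Y], [A → . e f b], [F → . Y e F], [F → . Y e e], [F → . Y], [F → Y e . F], [F → Y e . e], [Y → . A A b], [Y → . b F e], [Y → . e A f] }  — shift
  I16: { [F → Y e F .] }  — reduce
  I17: { [A → . Y], [A → . e f b], [A → e . f b], [F → Y e e .], [Y → . A A b], [Y → . b F e], [Y → . e A f], [Y → e . A f] }  — shift, reduce

I3 contains complete items [A → Y .], [F → Y .] — reduce-reduce conflict.

Answer: Yes — I3: [A → Y .] vs [F → Y .]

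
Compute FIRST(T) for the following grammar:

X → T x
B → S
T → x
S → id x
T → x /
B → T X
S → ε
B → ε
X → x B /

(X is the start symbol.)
{ 'x' }

From T → x:
  - x is a terminal: add 'x' and stop
From T → x /:
  - x is a terminal: add 'x' and stop

Collecting: FIRST(T) = { 'x' }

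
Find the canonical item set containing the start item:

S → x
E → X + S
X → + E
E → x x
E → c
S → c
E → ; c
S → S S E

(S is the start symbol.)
First, augment the grammar with S' → S
I₀ = CLOSURE({ [S' → . S] }):
  [S' → . S] has the dot before S: add [S → . x], [S → . c], [S → . S S E]
No further items can be added.

I₀ = { [S → . S S E], [S → . c], [S → . x], [S' → . S] }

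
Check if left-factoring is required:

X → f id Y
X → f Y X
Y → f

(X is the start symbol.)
Left-factoring is needed when two productions for the same non-terminal
share a common prefix on the right-hand side.

Productions for X:
  X → f id Y
  X → f Y X

Found common prefix 'f' in productions for X

Answer: Yes, X has productions with common prefix 'f'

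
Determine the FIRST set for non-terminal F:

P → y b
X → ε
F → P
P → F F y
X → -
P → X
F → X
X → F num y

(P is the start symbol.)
To compute FIRST(F), examine every production with F on the left-hand side, reading each right-hand side left to right until a non-nullable symbol is reached.

FIRST sets of the other non-terminals involved (by the same procedure, iterated to a fixed point):
  FIRST(P) = { '-', 'num', 'y', ε }
  FIRST(X) = { '-', 'num', 'y', ε }

From F → P:
  - P is a non-terminal: add FIRST(P) \ {ε} = { '-', 'num', 'y' }
    P is nullable and nothing follows, so the whole right-hand side can vanish: ε ∈ FIRST(F)
From F → X:
  - X is a non-terminal: add FIRST(X) \ {ε} = { '-', 'num', 'y' }
    X is nullable and nothing follows, so the whole right-hand side can vanish: ε ∈ FIRST(F)

Collecting: FIRST(F) = { '-', 'num', 'y', ε }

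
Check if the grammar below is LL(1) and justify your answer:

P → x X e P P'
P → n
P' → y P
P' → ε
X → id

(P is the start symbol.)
No. Predict set conflict for P': { 'y' }

A grammar is LL(1) if for each non-terminal N with multiple productions, the predict sets of those productions are pairwise disjoint, where PREDICT(N → α) = (FIRST(α) \ {ε}) ∪ (FOLLOW(N) if α ⇒* ε).

Relevant sets:
  FOLLOW(P') = { $, 'y' }

For P:
  PREDICT(P → x X e P P') = { 'x' }
  PREDICT(P → n) = { 'n' }
For P':
  PREDICT(P' → y P) = { 'y' }
  PREDICT(P' → ε) = { $, 'y' }
X has a single production, so nothing to check there.

Conflict found: Predict set conflict for P': { 'y' }
The grammar is NOT LL(1).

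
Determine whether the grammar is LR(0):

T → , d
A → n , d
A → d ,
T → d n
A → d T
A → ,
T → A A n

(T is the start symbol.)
No. Shift-reduce conflict between [A → , .] and [T → , . d]

A grammar is LR(0) if no state in the canonical LR(0) collection has:
  - both a shift item (dot before a terminal) and a complete item (shift-reduce conflict), or
  - two or more complete items (reduce-reduce conflict; the accept item [T' → T .] counts as a complete item here).

Augment with T' → T and build the canonical LR(0) collection (I0 = CLOSURE({[T' → . T]}), then GOTO on every symbol after a dot until no new states appear). It has 16 states:
  I0: { [A → . ,], [A → . d ,], [A → . d T], [A → . n , d], [T → . , d], [T → . A A n], [T → . d n], [T' → . T] }  — shift
  I1: { [A → , .], [T → , . d] }  — shift, reduce
  I2: { [A → . ,], [A → . d ,], [A → . d T], [A → . n , d], [T → A . A n] }  — shift
  I3: { [T' → T .] }  — accept
  I4: { [A → . ,], [A → . d ,], [A → . d T], [A → . n , d], [A → d . ,], [A → d . T], [T → . , d], [T → . A A n], [T → . d n], [T → d . n] }  — shift
  I5: { [A → n . , d] }  — shift
  I6: { [A → n , . d] }  — shift
  I7: { [A → n , d .] }  — reduce
  I8: { [A → , .], [A → d , .], [T → , . d] }  — shift, 2 reduces
  I9: { [A → d T .] }  — reduce
  I10: { [A → n . , d], [T → d n .] }  — shift, reduce
  I11: { [T → , d .] }  — reduce
  I12: { [A → , .] }  — reduce
  I13: { [T → A A . n] }  — shift
  I14: { [A → . ,], [A → . d ,], [A → . d T], [A → . n , d], [A → d . ,], [A → d . T], [T → . , d], [T → . A A n], [T → . d n] }  — shift
  I15: { [T → A A n .] }  — reduce

Conflict in state I1:
  Shift-reduce conflict between [A → , .] and [T → , . d]
So the grammar is NOT LR(0).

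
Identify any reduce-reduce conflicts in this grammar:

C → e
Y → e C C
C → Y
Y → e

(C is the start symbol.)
Yes — I3: [C → e .] vs [Y → e .]

Augment with C' → C and build the canonical LR(0) collection (I0 = CLOSURE({[C' → . C]}), then GOTO on every symbol after a dot until no new states appear). It has 6 states:
  I0: { [C → . Y], [C → . e], [C' → . C], [Y → . e C C], [Y → . e] }  — shift
  I1: { [C' → C .] }  — accept
  I2: { [C → Y .] }  — reduce
  I3: { [C → . Y], [C → . e], [C → e .], [Y → . e C C], [Y → . e], [Y → e . C C], [Y → e .] }  — shift, 2 reduces
  I4: { [C → . Y], [C → . e], [Y → . e C C], [Y → . e], [Y → e C . C] }  — shift
  I5: { [Y → e C C .] }  — reduce

I3 contains complete items [C → e .], [Y → e .] — reduce-reduce conflict.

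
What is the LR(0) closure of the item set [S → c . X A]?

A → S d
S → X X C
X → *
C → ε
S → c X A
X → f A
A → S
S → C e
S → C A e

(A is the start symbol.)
Start with: [S → c . X A]
  [S → c . X A] has the dot before X: add [X → . *], [X → . f A]
No further items can be added.

CLOSURE = { [S → c . X A], [X → . *], [X → . f A] }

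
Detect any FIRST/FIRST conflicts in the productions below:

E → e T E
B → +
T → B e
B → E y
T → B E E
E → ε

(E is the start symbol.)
FIRST sets of the non-terminals at (or reachable through a nullable prefix from) the front of some alternative:
  FIRST(E) = { 'e', ε }
  FIRST(B) = { '+', 'e', 'y' }

Productions for E:
  E → e T E: FIRST = { 'e' }
  E → ε: FIRST = { ε }
Productions for B:
  B → +: FIRST = { '+' }
  B → E y: FIRST = { 'e', 'y' }
Productions for T:
  T → B e: FIRST = { '+', 'e', 'y' }
  T → B E E: FIRST = { '+', 'e', 'y' }

Conflict for T: T → B e and T → B E E
  Overlap: { '+', 'e', 'y' }

Answer: Yes. T → B e / T → B E E on { '+', 'e', 'y' }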